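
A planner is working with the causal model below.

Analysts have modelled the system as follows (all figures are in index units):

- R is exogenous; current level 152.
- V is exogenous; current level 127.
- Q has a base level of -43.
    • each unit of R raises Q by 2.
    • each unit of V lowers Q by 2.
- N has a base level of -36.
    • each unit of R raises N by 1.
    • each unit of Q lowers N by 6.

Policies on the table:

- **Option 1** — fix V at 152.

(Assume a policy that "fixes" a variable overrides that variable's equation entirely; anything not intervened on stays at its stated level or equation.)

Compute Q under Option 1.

Option 1 (V := 152):
  R = 152
  V = 152
  Q = -43 + 2·152 − 2·152 = -43

-43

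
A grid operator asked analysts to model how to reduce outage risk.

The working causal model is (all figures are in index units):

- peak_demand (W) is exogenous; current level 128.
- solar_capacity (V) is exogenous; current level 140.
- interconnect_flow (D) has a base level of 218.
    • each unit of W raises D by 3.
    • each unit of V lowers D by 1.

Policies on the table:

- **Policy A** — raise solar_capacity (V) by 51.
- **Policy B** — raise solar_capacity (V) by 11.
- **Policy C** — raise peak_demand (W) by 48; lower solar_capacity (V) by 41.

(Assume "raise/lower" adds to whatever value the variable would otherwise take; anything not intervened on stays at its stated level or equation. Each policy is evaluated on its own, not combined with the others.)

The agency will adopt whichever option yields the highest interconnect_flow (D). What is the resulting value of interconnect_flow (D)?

647

Policy A (V + 51):
  W = 128
  V = 140 + 51 = 191
  D = 218 + 3·128 − 191 = 411
Policy B (V + 11):
  W = 128
  V = 140 + 11 = 151
  D = 218 + 3·128 − 151 = 451
Policy C (W + 48, V − 41):
  W = 128 + 48 = 176
  V = 140 − 41 = 99
  D = 218 + 3·176 − 99 = 647
Comparing — Policy A: D=411, Policy B: D=451, Policy C: D=647. Highest is 647 (Policy C).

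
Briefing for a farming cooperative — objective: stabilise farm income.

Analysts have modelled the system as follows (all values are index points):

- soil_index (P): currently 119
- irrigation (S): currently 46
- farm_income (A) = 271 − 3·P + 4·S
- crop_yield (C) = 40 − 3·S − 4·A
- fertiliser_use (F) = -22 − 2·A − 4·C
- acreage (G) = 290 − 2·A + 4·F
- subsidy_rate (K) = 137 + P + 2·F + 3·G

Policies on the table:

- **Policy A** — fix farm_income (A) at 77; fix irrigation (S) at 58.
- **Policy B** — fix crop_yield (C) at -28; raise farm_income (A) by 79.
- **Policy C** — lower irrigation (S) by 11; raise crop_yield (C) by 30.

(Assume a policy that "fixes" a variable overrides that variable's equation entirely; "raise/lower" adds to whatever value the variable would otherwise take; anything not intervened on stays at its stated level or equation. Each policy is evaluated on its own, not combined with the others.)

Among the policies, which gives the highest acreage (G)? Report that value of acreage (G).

Policy A (A := 77, S := 58):
  P = 119
  S = 58
  A = 77
  C = 40 − 3·58 − 4·77 = -442
  F = -22 − 2·77 − 4·(-442) = 1592
  G = 290 − 2·77 + 4·1592 = 6504
Policy B (C := -28, A + 79):
  P = 119
  S = 46
  A = 271 − 3·119 + 4·46 (+79 from intervention) = 177
  C = -28
  F = -22 − 2·177 − 4·(-28) = -264
  G = 290 − 2·177 + 4·(-264) = -1120
Policy C (S − 11, C + 30):
  P = 119
  S = 46 − 11 = 35
  A = 271 − 3·119 + 4·35 = 54
  C = 40 − 3·35 − 4·54 (+30 from intervention) = -251
  F = -22 − 2·54 − 4·(-251) = 874
  G = 290 − 2·54 + 4·874 = 3678
Comparing — Policy A: G=6504, Policy B: G=-1120, Policy C: G=3678. Highest is 6504 (Policy A).

6504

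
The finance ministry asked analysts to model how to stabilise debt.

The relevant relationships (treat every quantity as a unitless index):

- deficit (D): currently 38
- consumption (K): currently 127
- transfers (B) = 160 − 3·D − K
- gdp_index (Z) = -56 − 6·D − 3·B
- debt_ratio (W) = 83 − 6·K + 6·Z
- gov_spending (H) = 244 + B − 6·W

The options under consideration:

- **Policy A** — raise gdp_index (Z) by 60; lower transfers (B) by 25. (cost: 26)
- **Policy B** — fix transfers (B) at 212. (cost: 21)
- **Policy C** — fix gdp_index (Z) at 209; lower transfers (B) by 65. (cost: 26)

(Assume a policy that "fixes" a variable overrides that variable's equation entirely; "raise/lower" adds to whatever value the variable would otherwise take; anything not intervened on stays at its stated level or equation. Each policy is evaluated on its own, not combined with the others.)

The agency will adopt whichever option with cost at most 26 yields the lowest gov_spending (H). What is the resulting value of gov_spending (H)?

Policy A (Z + 60, B − 25):
  D = 38
  K = 127
  B = 160 − 3·38 − 127 (−25 from intervention) = -106
  Z = -56 − 6·38 − 3·(-106) (+60 from intervention) = 94
  W = 83 − 6·127 + 6·94 = -115
  H = 244 + (-106) − 6·(-115) = 828
Policy B (B := 212):
  D = 38
  K = 127
  B = 212
  Z = -56 − 6·38 − 3·212 = -920
  W = 83 − 6·127 + 6·(-920) = -6199
  H = 244 + 212 − 6·(-6199) = 37650
Policy C (Z := 209, B − 65):
  D = 38
  K = 127
  B = 160 − 3·38 − 127 (−65 from intervention) = -146
  Z = 209
  W = 83 − 6·127 + 6·209 = 575
  H = 244 + (-146) − 6·575 = -3352
Comparing — Policy A: H=828, Policy B: H=37650, Policy C: H=-3352. Lowest is -3352 (Policy C).

-3352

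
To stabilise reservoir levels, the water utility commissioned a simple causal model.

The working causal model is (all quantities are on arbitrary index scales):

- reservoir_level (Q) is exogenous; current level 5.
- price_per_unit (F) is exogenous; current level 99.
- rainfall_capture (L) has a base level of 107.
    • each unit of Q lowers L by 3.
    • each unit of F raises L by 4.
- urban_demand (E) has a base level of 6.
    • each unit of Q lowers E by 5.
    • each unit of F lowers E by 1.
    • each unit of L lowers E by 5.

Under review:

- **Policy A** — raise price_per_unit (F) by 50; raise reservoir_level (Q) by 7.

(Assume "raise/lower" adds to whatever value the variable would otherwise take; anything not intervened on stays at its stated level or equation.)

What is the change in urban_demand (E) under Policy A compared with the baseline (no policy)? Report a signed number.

Baseline:
  Q = 5
  F = 99
  L = 107 − 3·5 + 4·99 = 488
  E = 6 − 5·5 − 99 − 5·488 = -2558
Policy A (F + 50, Q + 7):
  Q = 5 + 7 = 12
  F = 99 + 50 = 149
  L = 107 − 3·12 + 4·149 = 667
  E = 6 − 5·12 − 149 − 5·667 = -3538
Change in E: -3538 − (-2558) = -980

-980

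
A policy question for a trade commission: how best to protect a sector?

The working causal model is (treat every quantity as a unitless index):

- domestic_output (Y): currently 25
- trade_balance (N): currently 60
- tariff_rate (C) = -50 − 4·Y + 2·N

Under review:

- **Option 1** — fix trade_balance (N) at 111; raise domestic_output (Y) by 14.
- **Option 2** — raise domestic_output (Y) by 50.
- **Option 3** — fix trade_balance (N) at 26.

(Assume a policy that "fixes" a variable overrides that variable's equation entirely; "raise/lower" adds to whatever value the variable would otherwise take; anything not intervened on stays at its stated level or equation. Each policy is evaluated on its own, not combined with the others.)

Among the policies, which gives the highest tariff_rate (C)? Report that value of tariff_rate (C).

16

Option 1 (N := 111, Y + 14):
  Y = 25 + 14 = 39
  N = 111
  C = -50 − 4·39 + 2·111 = 16
Option 2 (Y + 50):
  Y = 25 + 50 = 75
  N = 60
  C = -50 − 4·75 + 2·60 = -230
Option 3 (N := 26):
  Y = 25
  N = 26
  C = -50 − 4·25 + 2·26 = -98
Comparing — Option 1: C=16, Option 2: C=-230, Option 3: C=-98. Highest is 16 (Option 1).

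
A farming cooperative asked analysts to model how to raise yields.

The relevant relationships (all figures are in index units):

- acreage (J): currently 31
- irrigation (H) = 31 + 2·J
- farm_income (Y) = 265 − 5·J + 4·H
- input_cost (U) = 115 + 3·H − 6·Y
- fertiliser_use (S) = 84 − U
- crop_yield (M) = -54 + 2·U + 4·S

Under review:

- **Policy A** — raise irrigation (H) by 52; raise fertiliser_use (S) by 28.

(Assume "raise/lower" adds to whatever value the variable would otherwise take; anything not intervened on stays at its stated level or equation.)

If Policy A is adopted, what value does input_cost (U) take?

Policy A (H + 52, S + 28):
  J = 31
  H = 31 + 2·31 (+52 from intervention) = 145
  Y = 265 − 5·31 + 4·145 = 690
  U = 115 + 3·145 − 6·690 = -3590

-3590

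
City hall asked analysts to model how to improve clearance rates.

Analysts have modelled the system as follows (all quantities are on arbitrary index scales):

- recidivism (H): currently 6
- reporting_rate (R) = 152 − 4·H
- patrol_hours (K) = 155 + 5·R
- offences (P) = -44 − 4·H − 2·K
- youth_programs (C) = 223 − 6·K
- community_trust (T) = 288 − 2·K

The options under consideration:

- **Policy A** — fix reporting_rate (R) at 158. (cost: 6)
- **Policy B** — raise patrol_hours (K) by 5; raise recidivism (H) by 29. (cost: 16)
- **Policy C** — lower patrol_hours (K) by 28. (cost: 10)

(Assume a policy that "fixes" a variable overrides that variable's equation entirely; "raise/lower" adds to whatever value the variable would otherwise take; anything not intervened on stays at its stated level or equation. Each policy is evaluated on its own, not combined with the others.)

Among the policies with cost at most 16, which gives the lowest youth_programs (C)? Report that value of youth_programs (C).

-5447

Policy A (R := 158):
  H = 6
  R = 158
  K = 155 + 5·158 = 945
  C = 223 − 6·945 = -5447
Policy B (K + 5, H + 29):
  H = 6 + 29 = 35
  R = 152 − 4·35 = 12
  K = 155 + 5·12 (+5 from intervention) = 220
  C = 223 − 6·220 = -1097
Policy C (K − 28):
  H = 6
  R = 152 − 4·6 = 128
  K = 155 + 5·128 (−28 from intervention) = 767
  C = 223 − 6·767 = -4379
Comparing — Policy A: C=-5447, Policy B: C=-1097, Policy C: C=-4379. Lowest is -5447 (Policy A).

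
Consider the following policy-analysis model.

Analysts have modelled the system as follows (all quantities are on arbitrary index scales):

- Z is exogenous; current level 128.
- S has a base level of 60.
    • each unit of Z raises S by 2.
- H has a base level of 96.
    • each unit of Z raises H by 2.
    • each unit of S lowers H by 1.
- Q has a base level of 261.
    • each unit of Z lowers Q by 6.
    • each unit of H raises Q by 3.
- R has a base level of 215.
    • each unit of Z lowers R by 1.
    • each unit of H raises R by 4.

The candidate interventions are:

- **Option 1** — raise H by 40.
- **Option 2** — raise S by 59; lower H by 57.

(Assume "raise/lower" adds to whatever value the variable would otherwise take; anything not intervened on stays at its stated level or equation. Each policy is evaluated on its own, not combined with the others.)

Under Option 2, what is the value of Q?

Option 2 (S + 59, H − 57):
  Z = 128
  S = 60 + 2·128 (+59 from intervention) = 375
  H = 96 + 2·128 − 375 (−57 from intervention) = -80
  Q = 261 − 6·128 + 3·(-80) = -747

-747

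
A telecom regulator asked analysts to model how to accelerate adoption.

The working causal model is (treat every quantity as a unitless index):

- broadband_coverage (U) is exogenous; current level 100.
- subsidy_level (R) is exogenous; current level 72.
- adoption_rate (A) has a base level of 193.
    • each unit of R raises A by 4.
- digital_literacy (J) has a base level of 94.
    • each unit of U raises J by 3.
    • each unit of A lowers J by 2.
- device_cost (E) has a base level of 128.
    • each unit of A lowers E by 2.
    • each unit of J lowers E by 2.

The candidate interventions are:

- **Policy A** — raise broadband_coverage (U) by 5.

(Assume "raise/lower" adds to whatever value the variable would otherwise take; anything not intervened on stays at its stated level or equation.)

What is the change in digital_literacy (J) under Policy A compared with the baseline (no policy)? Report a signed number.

Baseline:
  U = 100
  R = 72
  A = 193 + 4·72 = 481
  J = 94 + 3·100 − 2·481 = -568
Policy A (U + 5):
  U = 100 + 5 = 105
  R = 72
  A = 193 + 4·72 = 481
  J = 94 + 3·105 − 2·481 = -553
Change in J: -553 − (-568) = 15

15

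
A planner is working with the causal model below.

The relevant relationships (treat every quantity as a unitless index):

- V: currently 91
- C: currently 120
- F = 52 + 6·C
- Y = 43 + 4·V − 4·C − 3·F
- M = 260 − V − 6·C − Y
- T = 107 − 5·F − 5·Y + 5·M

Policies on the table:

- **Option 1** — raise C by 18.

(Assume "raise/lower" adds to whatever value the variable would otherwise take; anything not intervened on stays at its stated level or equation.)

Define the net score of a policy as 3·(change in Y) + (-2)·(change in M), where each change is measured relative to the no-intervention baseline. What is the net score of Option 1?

Baseline:
  V = 91
  C = 120
  F = 52 + 6·120 = 772
  Y = 43 + 4·91 − 4·120 − 3·772 = -2389
  M = 260 − 91 − 6·120 − (-2389) = 1838
Option 1 (C + 18):
  V = 91
  C = 120 + 18 = 138
  F = 52 + 6·138 = 880
  Y = 43 + 4·91 − 4·138 − 3·880 = -2785
  M = 260 − 91 − 6·138 − (-2785) = 2126
ΔY = -2785 − (-2389) = -396; ΔM = 2126 − 1838 = 288
Score = 3·(-396) + (-2)·288 = -1764

-1764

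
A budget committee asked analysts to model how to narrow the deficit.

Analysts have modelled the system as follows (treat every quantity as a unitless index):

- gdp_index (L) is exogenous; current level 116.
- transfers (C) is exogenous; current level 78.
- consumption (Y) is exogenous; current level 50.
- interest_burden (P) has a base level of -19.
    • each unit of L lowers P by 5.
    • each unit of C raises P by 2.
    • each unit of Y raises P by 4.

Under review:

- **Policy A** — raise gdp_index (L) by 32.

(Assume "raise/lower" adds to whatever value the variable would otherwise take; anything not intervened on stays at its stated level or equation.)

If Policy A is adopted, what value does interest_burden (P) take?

-403

Policy A (L + 32):
  L = 116 + 32 = 148
  C = 78
  Y = 50
  P = -19 − 5·148 + 2·78 + 4·50 = -403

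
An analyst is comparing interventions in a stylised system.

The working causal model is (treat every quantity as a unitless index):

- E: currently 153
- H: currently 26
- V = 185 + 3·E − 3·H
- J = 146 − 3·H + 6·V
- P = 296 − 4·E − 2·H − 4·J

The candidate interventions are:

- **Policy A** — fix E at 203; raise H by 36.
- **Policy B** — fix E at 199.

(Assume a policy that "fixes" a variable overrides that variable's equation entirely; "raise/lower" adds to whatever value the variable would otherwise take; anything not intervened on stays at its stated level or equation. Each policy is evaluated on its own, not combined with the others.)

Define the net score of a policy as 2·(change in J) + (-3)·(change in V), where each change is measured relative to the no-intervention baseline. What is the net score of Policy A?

Baseline:
  E = 153
  H = 26
  V = 185 + 3·153 − 3·26 = 566
  J = 146 − 3·26 + 6·566 = 3464
Policy A (E := 203, H + 36):
  E = 203
  H = 26 + 36 = 62
  V = 185 + 3·203 − 3·62 = 608
  J = 146 − 3·62 + 6·608 = 3608
ΔJ = 3608 − 3464 = 144; ΔV = 608 − 566 = 42
Score = 2·144 + (-3)·42 = 162

162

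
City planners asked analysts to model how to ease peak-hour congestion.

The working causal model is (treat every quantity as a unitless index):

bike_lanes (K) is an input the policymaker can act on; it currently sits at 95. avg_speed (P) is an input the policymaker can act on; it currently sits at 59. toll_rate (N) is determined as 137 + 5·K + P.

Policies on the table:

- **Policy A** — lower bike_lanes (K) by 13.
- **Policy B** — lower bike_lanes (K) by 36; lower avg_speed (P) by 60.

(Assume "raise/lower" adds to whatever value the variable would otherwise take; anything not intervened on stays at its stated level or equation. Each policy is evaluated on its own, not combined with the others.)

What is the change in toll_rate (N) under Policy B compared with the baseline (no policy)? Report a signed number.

Baseline:
  K = 95
  P = 59
  N = 137 + 5·95 + 59 = 671
Policy B (K − 36, P − 60):
  K = 95 − 36 = 59
  P = 59 − 60 = -1
  N = 137 + 5·59 + (-1) = 431
Change in N: 431 − 671 = -240

-240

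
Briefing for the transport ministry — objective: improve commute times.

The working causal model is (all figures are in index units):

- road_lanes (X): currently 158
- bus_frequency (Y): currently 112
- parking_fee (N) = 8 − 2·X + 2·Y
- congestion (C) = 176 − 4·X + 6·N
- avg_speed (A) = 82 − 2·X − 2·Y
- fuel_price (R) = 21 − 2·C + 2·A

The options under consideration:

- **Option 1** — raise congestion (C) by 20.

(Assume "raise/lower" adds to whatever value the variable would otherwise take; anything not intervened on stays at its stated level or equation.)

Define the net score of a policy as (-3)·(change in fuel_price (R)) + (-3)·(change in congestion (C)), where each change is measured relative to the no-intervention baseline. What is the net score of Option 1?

Baseline:
  X = 158
  Y = 112
  N = 8 − 2·158 + 2·112 = -84
  C = 176 − 4·158 + 6·(-84) = -960
  A = 82 − 2·158 − 2·112 = -458
  R = 21 − 2·(-960) + 2·(-458) = 1025
Option 1 (C + 20):
  X = 158
  Y = 112
  N = 8 − 2·158 + 2·112 = -84
  C = 176 − 4·158 + 6·(-84) (+20 from intervention) = -940
  A = 82 − 2·158 − 2·112 = -458
  R = 21 − 2·(-940) + 2·(-458) = 985
ΔR = 985 − 1025 = -40; ΔC = -940 − (-960) = 20
Score = (-3)·(-40) + (-3)·20 = 60

60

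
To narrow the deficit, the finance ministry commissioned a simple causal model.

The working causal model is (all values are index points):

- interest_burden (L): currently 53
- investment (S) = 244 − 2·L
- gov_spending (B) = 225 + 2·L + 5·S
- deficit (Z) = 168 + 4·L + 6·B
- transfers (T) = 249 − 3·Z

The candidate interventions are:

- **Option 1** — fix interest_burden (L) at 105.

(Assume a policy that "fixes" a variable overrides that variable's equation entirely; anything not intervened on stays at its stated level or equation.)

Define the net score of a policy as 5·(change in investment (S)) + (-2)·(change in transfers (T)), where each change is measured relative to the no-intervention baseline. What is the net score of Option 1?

-14248

Baseline:
  L = 53
  S = 244 − 2·53 = 138
  B = 225 + 2·53 + 5·138 = 1021
  Z = 168 + 4·53 + 6·1021 = 6506
  T = 249 − 3·6506 = -19269
Option 1 (L := 105):
  L = 105
  S = 244 − 2·105 = 34
  B = 225 + 2·105 + 5·34 = 605
  Z = 168 + 4·105 + 6·605 = 4218
  T = 249 − 3·4218 = -12405
ΔS = 34 − 138 = -104; ΔT = -12405 − (-19269) = 6864
Score = 5·(-104) + (-2)·6864 = -14248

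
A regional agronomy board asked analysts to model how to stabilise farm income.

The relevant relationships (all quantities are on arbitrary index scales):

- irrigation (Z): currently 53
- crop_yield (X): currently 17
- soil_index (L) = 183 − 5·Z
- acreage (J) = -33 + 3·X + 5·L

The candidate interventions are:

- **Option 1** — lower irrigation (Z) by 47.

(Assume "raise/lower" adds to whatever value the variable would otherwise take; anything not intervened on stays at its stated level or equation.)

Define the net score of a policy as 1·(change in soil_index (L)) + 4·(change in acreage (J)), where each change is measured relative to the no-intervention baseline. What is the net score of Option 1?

4935

Baseline:
  Z = 53
  X = 17
  L = 183 − 5·53 = -82
  J = -33 + 3·17 + 5·(-82) = -392
Option 1 (Z − 47):
  Z = 53 − 47 = 6
  X = 17
  L = 183 − 5·6 = 153
  J = -33 + 3·17 + 5·153 = 783
ΔL = 153 − (-82) = 235; ΔJ = 783 − (-392) = 1175
Score = 1·235 + 4·1175 = 4935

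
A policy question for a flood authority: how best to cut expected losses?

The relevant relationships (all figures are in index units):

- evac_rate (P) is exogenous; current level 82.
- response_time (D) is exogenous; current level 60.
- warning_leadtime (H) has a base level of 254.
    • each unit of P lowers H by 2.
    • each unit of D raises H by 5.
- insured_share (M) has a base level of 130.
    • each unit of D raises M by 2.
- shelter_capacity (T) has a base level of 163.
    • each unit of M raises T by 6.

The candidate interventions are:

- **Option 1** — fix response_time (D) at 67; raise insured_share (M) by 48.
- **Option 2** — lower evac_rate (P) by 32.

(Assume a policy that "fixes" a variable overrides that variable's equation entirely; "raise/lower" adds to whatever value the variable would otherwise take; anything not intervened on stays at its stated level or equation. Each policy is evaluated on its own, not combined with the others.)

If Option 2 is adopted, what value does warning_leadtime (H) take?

454

Option 2 (P − 32):
  P = 82 − 32 = 50
  D = 60
  H = 254 − 2·50 + 5·60 = 454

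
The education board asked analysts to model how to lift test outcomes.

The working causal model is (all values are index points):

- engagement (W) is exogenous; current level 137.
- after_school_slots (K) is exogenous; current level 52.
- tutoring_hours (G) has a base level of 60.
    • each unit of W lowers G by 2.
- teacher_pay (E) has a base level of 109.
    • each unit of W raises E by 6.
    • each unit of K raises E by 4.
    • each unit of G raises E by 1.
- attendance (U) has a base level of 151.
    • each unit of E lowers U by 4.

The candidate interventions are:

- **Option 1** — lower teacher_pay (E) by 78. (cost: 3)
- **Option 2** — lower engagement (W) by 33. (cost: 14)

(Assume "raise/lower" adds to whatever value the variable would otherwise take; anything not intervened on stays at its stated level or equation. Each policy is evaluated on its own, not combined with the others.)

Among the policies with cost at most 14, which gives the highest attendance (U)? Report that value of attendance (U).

Option 1 (E − 78):
  W = 137
  K = 52
  G = 60 − 2·137 = -214
  E = 109 + 6·137 + 4·52 + (-214) (−78 from intervention) = 847
  U = 151 − 4·847 = -3237
Option 2 (W − 33):
  W = 137 − 33 = 104
  K = 52
  G = 60 − 2·104 = -148
  E = 109 + 6·104 + 4·52 + (-148) = 793
  U = 151 − 4·793 = -3021
Comparing — Option 1: U=-3237, Option 2: U=-3021. Highest is -3021 (Option 2).

-3021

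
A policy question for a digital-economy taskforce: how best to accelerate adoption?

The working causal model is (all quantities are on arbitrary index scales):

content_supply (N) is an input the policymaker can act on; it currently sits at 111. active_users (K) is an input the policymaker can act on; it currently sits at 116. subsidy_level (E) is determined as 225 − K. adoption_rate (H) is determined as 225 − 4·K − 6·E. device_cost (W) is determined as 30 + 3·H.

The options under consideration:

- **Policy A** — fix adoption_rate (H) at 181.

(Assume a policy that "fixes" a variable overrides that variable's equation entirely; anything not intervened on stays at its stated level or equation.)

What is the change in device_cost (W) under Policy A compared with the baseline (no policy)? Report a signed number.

Baseline:
  K = 116
  E = 225 − 116 = 109
  H = 225 − 4·116 − 6·109 = -893
  W = 30 + 3·(-893) = -2649
Policy A (H := 181):
  K = 116
  E = 225 − 116 = 109
  H = 181
  W = 30 + 3·181 = 573
Change in W: 573 − (-2649) = 3222

3222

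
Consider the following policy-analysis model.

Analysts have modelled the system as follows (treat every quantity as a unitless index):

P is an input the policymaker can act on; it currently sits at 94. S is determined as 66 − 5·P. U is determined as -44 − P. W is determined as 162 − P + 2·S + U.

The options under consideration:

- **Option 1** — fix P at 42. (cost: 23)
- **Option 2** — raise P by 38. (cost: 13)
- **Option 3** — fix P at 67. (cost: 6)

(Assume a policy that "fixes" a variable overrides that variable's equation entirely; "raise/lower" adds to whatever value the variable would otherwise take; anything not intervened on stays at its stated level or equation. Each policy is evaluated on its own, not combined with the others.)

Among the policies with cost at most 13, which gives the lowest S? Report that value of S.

Option 2 (P + 38):
  P = 94 + 38 = 132
  S = 66 − 5·132 = -594
Option 3 (P := 67):
  P = 67
  S = 66 − 5·67 = -269
Comparing — Option 2: S=-594, Option 3: S=-269. Lowest is -594 (Option 2).

-594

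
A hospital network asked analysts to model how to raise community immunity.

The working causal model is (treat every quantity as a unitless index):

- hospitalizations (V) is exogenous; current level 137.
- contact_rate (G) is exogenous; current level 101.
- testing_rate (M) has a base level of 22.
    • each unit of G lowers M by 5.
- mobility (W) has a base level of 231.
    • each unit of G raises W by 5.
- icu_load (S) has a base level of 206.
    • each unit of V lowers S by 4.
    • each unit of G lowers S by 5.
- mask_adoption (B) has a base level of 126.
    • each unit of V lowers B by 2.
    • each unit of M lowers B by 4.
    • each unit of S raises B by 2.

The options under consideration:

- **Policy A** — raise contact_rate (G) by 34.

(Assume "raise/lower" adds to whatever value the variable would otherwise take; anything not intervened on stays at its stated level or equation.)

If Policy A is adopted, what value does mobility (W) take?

Policy A (G + 34):
  G = 101 + 34 = 135
  W = 231 + 5·135 = 906

906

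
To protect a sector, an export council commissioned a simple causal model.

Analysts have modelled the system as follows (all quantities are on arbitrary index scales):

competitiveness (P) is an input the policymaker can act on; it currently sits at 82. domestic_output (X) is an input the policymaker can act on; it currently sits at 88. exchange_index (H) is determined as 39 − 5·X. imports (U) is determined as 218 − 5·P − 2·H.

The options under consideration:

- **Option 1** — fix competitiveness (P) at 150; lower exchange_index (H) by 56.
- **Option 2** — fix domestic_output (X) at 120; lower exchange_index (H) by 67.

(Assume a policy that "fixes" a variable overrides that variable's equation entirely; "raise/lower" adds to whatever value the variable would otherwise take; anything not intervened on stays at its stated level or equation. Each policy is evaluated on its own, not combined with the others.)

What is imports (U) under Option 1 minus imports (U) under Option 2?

Option 1 (P := 150, H − 56):
  P = 150
  X = 88
  H = 39 − 5·88 (−56 from intervention) = -457
  U = 218 − 5·150 − 2·(-457) = 382
Option 2 (X := 120, H − 67):
  P = 82
  X = 120
  H = 39 − 5·120 (−67 from intervention) = -628
  U = 218 − 5·82 − 2·(-628) = 1064
U: 382 − 1064 = -682

-682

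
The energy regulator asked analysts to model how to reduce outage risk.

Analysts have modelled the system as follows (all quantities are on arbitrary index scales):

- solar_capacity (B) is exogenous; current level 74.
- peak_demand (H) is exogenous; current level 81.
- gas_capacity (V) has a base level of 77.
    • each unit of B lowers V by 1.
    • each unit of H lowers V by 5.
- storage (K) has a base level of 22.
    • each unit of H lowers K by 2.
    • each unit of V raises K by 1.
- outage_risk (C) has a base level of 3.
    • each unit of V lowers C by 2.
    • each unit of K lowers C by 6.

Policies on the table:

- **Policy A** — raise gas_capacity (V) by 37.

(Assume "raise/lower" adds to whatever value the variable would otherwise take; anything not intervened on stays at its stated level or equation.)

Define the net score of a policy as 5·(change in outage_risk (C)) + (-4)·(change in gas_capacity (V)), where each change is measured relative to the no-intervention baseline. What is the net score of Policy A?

Baseline:
  B = 74
  H = 81
  V = 77 − 74 − 5·81 = -402
  K = 22 − 2·81 + (-402) = -542
  C = 3 − 2·(-402) − 6·(-542) = 4059
Policy A (V + 37):
  B = 74
  H = 81
  V = 77 − 74 − 5·81 (+37 from intervention) = -365
  K = 22 − 2·81 + (-365) = -505
  C = 3 − 2·(-365) − 6·(-505) = 3763
ΔC = 3763 − 4059 = -296; ΔV = -365 − (-402) = 37
Score = 5·(-296) + (-4)·37 = -1628

-1628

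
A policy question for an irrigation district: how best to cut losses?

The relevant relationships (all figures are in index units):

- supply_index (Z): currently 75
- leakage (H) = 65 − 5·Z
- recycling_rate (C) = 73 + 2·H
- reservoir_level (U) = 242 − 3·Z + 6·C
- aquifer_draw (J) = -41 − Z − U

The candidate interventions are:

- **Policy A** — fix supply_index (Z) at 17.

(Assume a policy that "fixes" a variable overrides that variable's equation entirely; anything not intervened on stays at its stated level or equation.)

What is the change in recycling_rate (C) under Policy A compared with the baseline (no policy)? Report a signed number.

Baseline:
  Z = 75
  H = 65 − 5·75 = -310
  C = 73 + 2·(-310) = -547
Policy A (Z := 17):
  Z = 17
  H = 65 − 5·17 = -20
  C = 73 + 2·(-20) = 33
Change in C: 33 − (-547) = 580

580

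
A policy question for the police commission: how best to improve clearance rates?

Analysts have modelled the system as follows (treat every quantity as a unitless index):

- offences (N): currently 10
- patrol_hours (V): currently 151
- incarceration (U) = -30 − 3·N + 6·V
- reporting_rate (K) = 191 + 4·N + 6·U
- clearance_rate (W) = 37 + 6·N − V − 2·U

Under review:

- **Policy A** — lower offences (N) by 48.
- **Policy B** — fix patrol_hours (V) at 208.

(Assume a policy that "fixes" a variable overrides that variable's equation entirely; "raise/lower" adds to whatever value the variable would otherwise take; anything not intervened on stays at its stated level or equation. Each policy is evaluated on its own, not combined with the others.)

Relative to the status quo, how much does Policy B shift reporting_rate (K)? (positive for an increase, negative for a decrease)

Baseline:
  N = 10
  V = 151
  U = -30 − 3·10 + 6·151 = 846
  K = 191 + 4·10 + 6·846 = 5307
Policy B (V := 208):
  N = 10
  V = 208
  U = -30 − 3·10 + 6·208 = 1188
  K = 191 + 4·10 + 6·1188 = 7359
Change in K: 7359 − 5307 = 2052

2052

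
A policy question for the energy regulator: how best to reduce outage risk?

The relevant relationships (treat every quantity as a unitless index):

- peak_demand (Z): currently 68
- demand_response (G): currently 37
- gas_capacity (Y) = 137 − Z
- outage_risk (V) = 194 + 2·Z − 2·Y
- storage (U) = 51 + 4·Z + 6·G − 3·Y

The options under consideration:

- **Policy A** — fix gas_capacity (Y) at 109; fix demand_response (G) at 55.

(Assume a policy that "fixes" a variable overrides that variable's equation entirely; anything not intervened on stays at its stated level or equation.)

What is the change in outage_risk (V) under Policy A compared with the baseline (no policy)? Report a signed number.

-80

Baseline:
  Z = 68
  Y = 137 − 68 = 69
  V = 194 + 2·68 − 2·69 = 192
Policy A (Y := 109, G := 55):
  Z = 68
  Y = 109
  V = 194 + 2·68 − 2·109 = 112
Change in V: 112 − 192 = -80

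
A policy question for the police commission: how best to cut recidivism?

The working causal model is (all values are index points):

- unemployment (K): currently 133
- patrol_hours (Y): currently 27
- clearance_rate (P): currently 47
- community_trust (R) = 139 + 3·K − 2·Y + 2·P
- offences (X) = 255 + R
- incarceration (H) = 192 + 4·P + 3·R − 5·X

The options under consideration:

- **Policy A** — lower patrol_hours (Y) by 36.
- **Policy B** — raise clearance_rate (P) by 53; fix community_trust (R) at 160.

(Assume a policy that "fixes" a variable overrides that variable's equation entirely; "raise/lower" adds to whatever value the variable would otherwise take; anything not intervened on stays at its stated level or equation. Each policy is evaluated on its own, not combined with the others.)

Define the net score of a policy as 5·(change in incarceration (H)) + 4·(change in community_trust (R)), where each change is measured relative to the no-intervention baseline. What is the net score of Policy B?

Baseline:
  K = 133
  Y = 27
  P = 47
  R = 139 + 3·133 − 2·27 + 2·47 = 578
  X = 255 + 578 = 833
  H = 192 + 4·47 + 3·578 − 5·833 = -2051
Policy B (P + 53, R := 160):
  K = 133
  Y = 27
  P = 47 + 53 = 100
  R = 160
  X = 255 + 160 = 415
  H = 192 + 4·100 + 3·160 − 5·415 = -1003
ΔH = -1003 − (-2051) = 1048; ΔR = 160 − 578 = -418
Score = 5·1048 + 4·(-418) = 3568

3568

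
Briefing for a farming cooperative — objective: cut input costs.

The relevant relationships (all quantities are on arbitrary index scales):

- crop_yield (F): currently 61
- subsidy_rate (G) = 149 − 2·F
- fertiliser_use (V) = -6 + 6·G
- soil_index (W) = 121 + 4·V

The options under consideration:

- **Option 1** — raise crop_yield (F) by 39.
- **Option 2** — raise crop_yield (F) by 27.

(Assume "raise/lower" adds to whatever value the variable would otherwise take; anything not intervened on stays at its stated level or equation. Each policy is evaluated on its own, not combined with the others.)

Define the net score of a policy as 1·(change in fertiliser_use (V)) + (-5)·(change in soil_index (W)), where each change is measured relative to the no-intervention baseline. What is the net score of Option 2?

6156

Baseline:
  F = 61
  G = 149 − 2·61 = 27
  V = -6 + 6·27 = 156
  W = 121 + 4·156 = 745
Option 2 (F + 27):
  F = 61 + 27 = 88
  G = 149 − 2·88 = -27
  V = -6 + 6·(-27) = -168
  W = 121 + 4·(-168) = -551
ΔV = -168 − 156 = -324; ΔW = -551 − 745 = -1296
Score = 1·(-324) + (-5)·(-1296) = 6156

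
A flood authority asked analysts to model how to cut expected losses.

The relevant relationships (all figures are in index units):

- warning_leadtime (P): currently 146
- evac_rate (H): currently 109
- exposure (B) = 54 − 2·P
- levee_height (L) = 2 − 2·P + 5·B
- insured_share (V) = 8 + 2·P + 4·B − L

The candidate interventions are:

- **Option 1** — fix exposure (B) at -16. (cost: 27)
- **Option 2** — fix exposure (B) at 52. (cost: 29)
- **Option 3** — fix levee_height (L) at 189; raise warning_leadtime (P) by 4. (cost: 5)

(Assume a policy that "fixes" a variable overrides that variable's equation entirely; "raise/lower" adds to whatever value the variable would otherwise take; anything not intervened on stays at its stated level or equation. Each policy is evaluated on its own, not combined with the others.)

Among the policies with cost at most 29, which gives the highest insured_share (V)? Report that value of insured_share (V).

Option 1 (B := -16):
  P = 146
  B = -16
  L = 2 − 2·146 + 5·(-16) = -370
  V = 8 + 2·146 + 4·(-16) − (-370) = 606
Option 2 (B := 52):
  P = 146
  B = 52
  L = 2 − 2·146 + 5·52 = -30
  V = 8 + 2·146 + 4·52 − (-30) = 538
Option 3 (L := 189, P + 4):
  P = 146 + 4 = 150
  B = 54 − 2·150 = -246
  L = 189
  V = 8 + 2·150 + 4·(-246) − 189 = -865
Comparing — Option 1: V=606, Option 2: V=538, Option 3: V=-865. Highest is 606 (Option 1).

606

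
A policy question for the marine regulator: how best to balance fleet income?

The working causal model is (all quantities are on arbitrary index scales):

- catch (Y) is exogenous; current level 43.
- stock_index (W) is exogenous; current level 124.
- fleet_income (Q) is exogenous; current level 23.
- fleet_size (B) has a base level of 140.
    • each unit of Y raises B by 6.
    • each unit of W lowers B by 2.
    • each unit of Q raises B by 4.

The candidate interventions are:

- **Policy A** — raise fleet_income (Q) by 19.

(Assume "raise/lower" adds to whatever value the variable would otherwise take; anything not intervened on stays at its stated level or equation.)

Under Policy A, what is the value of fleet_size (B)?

318

Policy A (Q + 19):
  Y = 43
  W = 124
  Q = 23 + 19 = 42
  B = 140 + 6·43 − 2·124 + 4·42 = 318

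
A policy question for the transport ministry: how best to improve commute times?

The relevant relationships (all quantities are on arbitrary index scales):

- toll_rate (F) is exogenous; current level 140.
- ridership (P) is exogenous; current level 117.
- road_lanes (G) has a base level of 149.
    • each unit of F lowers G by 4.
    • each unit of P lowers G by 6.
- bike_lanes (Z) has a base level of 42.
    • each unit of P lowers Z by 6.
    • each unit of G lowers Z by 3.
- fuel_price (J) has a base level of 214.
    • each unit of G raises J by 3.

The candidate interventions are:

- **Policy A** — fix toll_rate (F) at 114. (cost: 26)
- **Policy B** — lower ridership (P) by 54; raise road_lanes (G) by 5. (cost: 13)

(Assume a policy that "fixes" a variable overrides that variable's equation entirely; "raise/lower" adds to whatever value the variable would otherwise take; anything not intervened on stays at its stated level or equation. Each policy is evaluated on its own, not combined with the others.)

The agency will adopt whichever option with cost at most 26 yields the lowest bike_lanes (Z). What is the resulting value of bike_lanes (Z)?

Policy A (F := 114):
  F = 114
  P = 117
  G = 149 − 4·114 − 6·117 = -1009
  Z = 42 − 6·117 − 3·(-1009) = 2367
Policy B (P − 54, G + 5):
  F = 140
  P = 117 − 54 = 63
  G = 149 − 4·140 − 6·63 (+5 from intervention) = -784
  Z = 42 − 6·63 − 3·(-784) = 2016
Comparing — Policy A: Z=2367, Policy B: Z=2016. Lowest is 2016 (Policy B).

2016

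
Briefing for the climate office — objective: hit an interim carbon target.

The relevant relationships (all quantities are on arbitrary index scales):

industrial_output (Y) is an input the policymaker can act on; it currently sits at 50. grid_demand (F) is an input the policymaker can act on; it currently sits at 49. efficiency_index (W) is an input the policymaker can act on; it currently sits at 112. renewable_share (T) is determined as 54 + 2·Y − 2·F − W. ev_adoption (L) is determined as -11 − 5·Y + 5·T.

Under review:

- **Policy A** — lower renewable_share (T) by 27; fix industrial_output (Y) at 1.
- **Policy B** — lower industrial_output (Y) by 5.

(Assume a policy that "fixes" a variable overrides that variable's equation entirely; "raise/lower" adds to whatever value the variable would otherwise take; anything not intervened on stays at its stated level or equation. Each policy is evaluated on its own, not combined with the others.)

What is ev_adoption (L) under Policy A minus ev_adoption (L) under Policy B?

Policy A (T − 27, Y := 1):
  Y = 1
  F = 49
  W = 112
  T = 54 + 2·1 − 2·49 − 112 (−27 from intervention) = -181
  L = -11 − 5·1 + 5·(-181) = -921
Policy B (Y − 5):
  Y = 50 − 5 = 45
  F = 49
  W = 112
  T = 54 + 2·45 − 2·49 − 112 = -66
  L = -11 − 5·45 + 5·(-66) = -566
L: -921 − (-566) = -355

-355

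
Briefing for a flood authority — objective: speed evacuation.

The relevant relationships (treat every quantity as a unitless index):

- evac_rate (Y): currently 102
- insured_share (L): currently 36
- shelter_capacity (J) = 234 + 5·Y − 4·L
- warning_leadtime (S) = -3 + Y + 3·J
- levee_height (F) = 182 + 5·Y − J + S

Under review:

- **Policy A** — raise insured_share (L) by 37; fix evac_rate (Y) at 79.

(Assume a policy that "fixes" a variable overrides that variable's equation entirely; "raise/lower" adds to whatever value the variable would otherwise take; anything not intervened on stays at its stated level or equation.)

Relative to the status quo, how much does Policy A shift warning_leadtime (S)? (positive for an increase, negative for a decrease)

-812

Baseline:
  Y = 102
  L = 36
  J = 234 + 5·102 − 4·36 = 600
  S = -3 + 102 + 3·600 = 1899
Policy A (L + 37, Y := 79):
  Y = 79
  L = 36 + 37 = 73
  J = 234 + 5·79 − 4·73 = 337
  S = -3 + 79 + 3·337 = 1087
Change in S: 1087 − 1899 = -812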